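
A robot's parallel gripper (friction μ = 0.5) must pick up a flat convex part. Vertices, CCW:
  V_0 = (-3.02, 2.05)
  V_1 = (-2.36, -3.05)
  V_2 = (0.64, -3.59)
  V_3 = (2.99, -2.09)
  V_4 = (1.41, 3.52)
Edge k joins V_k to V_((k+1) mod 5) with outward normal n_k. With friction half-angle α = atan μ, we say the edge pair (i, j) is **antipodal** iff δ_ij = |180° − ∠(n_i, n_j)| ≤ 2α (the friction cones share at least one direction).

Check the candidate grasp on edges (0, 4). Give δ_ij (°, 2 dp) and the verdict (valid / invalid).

δ = 100.98°, invalid

α = atan 0.5 = 26.57°;  2α = 53.13°
edge 0: e_0 = (+0.66, -5.10);  n_0 = (-0.9917, -0.1283)
edge 4: e_4 = (-4.43, -1.47);  n_4 = (-0.3149, +0.9491)
∠(n_0, n_4) = 79.02°
δ = |180° − 79.02°| = 100.98°
100.98° > 2α = 53.13°  →  invalid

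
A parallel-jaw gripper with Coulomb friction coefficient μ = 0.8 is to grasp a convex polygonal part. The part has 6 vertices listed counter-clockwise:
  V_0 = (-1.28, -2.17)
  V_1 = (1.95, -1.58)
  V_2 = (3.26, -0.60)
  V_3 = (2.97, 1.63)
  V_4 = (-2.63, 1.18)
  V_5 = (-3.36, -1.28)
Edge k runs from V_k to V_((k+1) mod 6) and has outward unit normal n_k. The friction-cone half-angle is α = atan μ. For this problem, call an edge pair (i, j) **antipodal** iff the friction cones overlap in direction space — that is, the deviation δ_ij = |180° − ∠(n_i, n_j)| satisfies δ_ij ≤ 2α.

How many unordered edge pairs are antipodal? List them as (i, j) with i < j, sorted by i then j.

α = atan 0.8 = 38.66°;  2α = 77.32°
n_0 = (+0.1797, -0.9837)
n_1 = (+0.5990, -0.8007)
n_2 = (+0.9916, +0.1290)
n_3 = (-0.0801, +0.9968)
n_4 = (-0.9587, +0.2845)
n_5 = (-0.3934, -0.9194)
  (0,1): δ = 153.55°  ·
  (0,2): δ = 92.94°  ·
  (0,3): δ = 5.76°  ✓
  (0,4): δ = 63.12°  ✓
  (0,5): δ = 146.48°  ·
  (1,2): δ = 119.39°  ·
  (1,3): δ = 32.21°  ✓
  (1,4): δ = 36.67°  ✓
  (1,5): δ = 120.03°  ·
  (2,3): δ = 92.82°  ·
  (2,4): δ = 23.94°  ✓
  (2,5): δ = 59.43°  ✓
  (3,4): δ = 111.12°  ·
  (3,5): δ = 27.76°  ✓
  (4,5): δ = 96.64°  ·
antipodal pairs: 7

count = 7; pairs: (0,3), (0,4), (1,3), (1,4), (2,4), (2,5), (3,5)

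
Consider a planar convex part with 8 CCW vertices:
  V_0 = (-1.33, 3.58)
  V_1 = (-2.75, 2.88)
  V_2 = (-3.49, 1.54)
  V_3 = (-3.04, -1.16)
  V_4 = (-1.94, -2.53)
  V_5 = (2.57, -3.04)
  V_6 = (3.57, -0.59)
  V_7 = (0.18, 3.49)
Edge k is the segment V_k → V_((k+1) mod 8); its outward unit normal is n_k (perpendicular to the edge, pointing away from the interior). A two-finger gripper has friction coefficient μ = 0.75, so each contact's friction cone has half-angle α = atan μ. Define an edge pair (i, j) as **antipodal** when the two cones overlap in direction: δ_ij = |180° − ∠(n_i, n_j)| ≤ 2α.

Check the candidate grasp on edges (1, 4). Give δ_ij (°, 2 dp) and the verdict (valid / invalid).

α = atan 0.75 = 36.87°;  2α = 73.74°
edge 1: e_1 = (-0.74, -1.34);  n_1 = (-0.8754, +0.4834)
edge 4: e_4 = (+4.51, -0.51);  n_4 = (-0.1124, -0.9937)
∠(n_1, n_4) = 112.46°
δ = |180° − 112.46°| = 67.54°
67.54° ≤ 2α = 73.74°  →  valid

δ = 67.54°, valid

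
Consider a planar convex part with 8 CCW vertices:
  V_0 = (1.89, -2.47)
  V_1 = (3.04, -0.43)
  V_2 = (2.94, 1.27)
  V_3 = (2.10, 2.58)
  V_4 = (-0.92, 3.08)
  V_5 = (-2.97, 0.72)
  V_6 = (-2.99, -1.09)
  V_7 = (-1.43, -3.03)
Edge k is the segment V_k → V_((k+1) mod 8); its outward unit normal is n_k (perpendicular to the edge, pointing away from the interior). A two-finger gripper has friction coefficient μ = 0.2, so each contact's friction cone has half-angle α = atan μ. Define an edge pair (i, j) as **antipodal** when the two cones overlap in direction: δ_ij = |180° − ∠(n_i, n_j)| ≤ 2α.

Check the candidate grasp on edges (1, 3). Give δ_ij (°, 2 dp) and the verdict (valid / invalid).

α = atan 0.2 = 11.31°;  2α = 22.62°
edge 1: e_1 = (-0.10, +1.70);  n_1 = (+0.9983, +0.0587)
edge 3: e_3 = (-3.02, +0.50);  n_3 = (+0.1633, +0.9866)
∠(n_1, n_3) = 77.23°
δ = |180° − 77.23°| = 102.77°
102.77° > 2α = 22.62°  →  invalid

δ = 102.77°, invalid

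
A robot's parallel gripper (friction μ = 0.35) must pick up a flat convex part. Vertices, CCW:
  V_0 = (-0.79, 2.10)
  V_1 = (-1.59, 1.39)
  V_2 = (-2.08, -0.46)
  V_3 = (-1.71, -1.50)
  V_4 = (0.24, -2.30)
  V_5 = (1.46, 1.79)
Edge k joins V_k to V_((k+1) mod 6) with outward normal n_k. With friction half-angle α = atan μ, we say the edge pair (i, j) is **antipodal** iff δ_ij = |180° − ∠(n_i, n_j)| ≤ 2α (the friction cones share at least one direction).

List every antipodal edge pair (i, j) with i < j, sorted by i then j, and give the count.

α = atan 0.35 = 19.29°;  2α = 38.58°
n_0 = (-0.6638, +0.7479)
n_1 = (-0.9667, +0.2560)
n_2 = (-0.9422, -0.3352)
n_3 = (-0.3796, -0.9252)
n_4 = (+0.9583, -0.2858)
n_5 = (+0.1365, +0.9906)
  (0,1): δ = 146.42°  ·
  (0,2): δ = 112.01°  ·
  (0,3): δ = 63.90°  ·
  (0,4): δ = 31.80°  ✓
  (0,5): δ = 130.57°  ·
  (1,2): δ = 145.58°  ·
  (1,3): δ = 97.47°  ·
  (1,4): δ = 1.77°  ✓
  (1,5): δ = 96.99°  ·
  (2,3): δ = 131.89°  ·
  (2,4): δ = 36.19°  ✓
  (2,5): δ = 62.57°  ·
  (3,4): δ = 84.30°  ·
  (3,5): δ = 14.46°  ✓
  (4,5): δ = 81.24°  ·
antipodal pairs: 4

count = 4; pairs: (0,4), (1,4), (2,4), (3,5)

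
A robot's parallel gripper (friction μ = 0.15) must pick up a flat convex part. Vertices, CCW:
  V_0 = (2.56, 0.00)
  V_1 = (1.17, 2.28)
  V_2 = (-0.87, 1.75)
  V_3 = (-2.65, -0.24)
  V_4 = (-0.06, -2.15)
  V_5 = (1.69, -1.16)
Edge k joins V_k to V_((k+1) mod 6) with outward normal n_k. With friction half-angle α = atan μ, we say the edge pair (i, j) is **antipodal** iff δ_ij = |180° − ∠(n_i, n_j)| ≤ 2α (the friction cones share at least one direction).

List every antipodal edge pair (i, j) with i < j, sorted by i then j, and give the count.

α = atan 0.15 = 8.53°;  2α = 17.06°
n_0 = (+0.8538, +0.5205)
n_1 = (-0.2515, +0.9679)
n_2 = (-0.7453, +0.6667)
n_3 = (-0.5935, -0.8048)
n_4 = (+0.4924, -0.8704)
n_5 = (+0.8000, -0.6000)
  (0,1): δ = 106.80°  ·
  (0,2): δ = 73.18°  ·
  (0,3): δ = 22.22°  ·
  (0,4): δ = 88.13°  ·
  (0,5): δ = 111.76°  ·
  (1,2): δ = 146.38°  ·
  (1,3): δ = 50.97°  ·
  (1,4): δ = 14.93°  ✓
  (1,5): δ = 38.57°  ·
  (2,3): δ = 84.60°  ·
  (2,4): δ = 18.69°  ·
  (2,5): δ = 4.94°  ✓
  (3,4): δ = 114.10°  ·
  (3,5): δ = 90.46°  ·
  (4,5): δ = 156.37°  ·
antipodal pairs: 2

count = 2; pairs: (1,4), (2,5)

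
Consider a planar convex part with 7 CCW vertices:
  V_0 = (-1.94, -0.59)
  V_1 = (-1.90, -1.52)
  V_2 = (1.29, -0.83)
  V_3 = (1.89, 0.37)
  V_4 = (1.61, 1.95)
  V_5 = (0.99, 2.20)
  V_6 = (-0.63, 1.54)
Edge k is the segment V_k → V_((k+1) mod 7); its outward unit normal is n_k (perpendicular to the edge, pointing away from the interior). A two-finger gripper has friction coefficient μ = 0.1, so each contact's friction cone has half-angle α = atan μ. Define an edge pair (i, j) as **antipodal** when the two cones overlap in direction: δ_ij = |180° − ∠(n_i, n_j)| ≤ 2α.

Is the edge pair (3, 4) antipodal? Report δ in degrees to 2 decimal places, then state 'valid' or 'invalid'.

α = atan 0.1 = 5.71°;  2α = 11.42°
edge 3: e_3 = (-0.28, +1.58);  n_3 = (+0.9847, +0.1745)
edge 4: e_4 = (-0.62, +0.25);  n_4 = (+0.3740, +0.9274)
∠(n_3, n_4) = 57.99°
δ = |180° − 57.99°| = 122.01°
122.01° > 2α = 11.42°  →  invalid

δ = 122.01°, invalid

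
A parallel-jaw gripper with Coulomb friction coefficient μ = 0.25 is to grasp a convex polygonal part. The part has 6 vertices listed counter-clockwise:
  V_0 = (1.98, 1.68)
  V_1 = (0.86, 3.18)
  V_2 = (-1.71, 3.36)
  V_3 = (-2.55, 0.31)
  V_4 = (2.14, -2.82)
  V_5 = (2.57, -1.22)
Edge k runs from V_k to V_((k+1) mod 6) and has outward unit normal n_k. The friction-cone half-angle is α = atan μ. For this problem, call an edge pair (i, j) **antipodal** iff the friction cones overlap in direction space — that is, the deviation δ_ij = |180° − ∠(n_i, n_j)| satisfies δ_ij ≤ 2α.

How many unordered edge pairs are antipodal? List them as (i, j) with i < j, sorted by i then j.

count = 3; pairs: (0,3), (2,4), (2,5)

α = atan 0.25 = 14.04°;  2α = 28.07°
n_0 = (+0.8013, +0.5983)
n_1 = (+0.0699, +0.9976)
n_2 = (-0.9641, +0.2655)
n_3 = (-0.5551, -0.8318)
n_4 = (+0.9657, -0.2595)
n_5 = (+0.9799, +0.1994)
  (0,1): δ = 130.75°  ·
  (0,2): δ = 52.15°  ·
  (0,3): δ = 19.53°  ✓
  (0,4): δ = 128.21°  ·
  (0,5): δ = 154.75°  ·
  (1,2): δ = 101.39°  ·
  (1,3): δ = 29.71°  ·
  (1,4): δ = 78.96°  ·
  (1,5): δ = 105.51°  ·
  (2,3): δ = 108.32°  ·
  (2,4): δ = 0.36°  ✓
  (2,5): δ = 26.90°  ✓
  (3,4): δ = 71.32°  ·
  (3,5): δ = 44.78°  ·
  (4,5): δ = 153.46°  ·
antipodal pairs: 3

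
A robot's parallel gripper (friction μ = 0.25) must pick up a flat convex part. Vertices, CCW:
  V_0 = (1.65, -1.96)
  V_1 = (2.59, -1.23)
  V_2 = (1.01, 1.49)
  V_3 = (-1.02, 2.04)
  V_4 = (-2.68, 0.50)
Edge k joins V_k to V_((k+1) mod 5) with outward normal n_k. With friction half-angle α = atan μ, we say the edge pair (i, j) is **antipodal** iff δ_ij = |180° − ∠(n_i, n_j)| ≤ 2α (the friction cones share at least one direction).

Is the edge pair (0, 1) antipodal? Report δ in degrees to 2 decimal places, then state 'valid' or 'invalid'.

δ = 97.68°, invalid

α = atan 0.25 = 14.04°;  2α = 28.07°
edge 0: e_0 = (+0.94, +0.73);  n_0 = (+0.6134, -0.7898)
edge 1: e_1 = (-1.58, +2.72);  n_1 = (+0.8647, +0.5023)
∠(n_0, n_1) = 82.32°
δ = |180° − 82.32°| = 97.68°
97.68° > 2α = 28.07°  →  invalid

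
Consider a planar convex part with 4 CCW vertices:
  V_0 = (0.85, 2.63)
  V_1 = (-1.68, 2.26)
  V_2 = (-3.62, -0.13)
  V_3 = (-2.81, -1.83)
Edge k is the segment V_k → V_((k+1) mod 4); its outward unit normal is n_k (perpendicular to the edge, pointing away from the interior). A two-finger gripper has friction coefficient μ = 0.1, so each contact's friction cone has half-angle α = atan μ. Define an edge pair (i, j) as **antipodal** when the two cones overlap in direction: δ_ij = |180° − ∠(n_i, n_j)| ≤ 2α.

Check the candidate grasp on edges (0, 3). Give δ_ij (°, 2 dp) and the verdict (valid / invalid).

α = atan 0.1 = 5.71°;  2α = 11.42°
edge 0: e_0 = (-2.53, -0.37);  n_0 = (-0.1447, +0.9895)
edge 3: e_3 = (+3.66, +4.46);  n_3 = (+0.7730, -0.6344)
∠(n_0, n_3) = 137.69°
δ = |180° − 137.69°| = 42.31°
42.31° > 2α = 11.42°  →  invalid

δ = 42.31°, invalid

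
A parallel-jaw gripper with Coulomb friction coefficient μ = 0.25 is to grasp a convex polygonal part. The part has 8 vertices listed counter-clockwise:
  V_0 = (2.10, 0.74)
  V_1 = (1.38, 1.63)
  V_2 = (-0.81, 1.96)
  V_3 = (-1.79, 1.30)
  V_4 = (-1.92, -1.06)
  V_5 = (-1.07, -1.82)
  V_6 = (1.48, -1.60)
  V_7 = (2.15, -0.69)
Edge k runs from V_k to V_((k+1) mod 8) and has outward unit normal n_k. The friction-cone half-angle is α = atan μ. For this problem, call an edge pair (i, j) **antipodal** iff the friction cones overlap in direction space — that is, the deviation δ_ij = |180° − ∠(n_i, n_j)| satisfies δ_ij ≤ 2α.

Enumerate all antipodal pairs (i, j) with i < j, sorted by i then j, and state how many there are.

count = 4; pairs: (0,4), (1,5), (2,6), (3,7)

α = atan 0.25 = 14.04°;  2α = 28.07°
n_0 = (+0.7774, +0.6289)
n_1 = (+0.1490, +0.9888)
n_2 = (-0.5586, +0.8294)
n_3 = (-0.9985, +0.0550)
n_4 = (-0.6665, -0.7455)
n_5 = (+0.0860, -0.9963)
n_6 = (+0.8053, -0.5929)
n_7 = (+0.9994, +0.0349)
  (0,1): δ = 137.54°  ·
  (0,2): δ = 95.01°  ·
  (0,3): δ = 42.13°  ·
  (0,4): δ = 9.23°  ✓
  (0,5): δ = 55.96°  ·
  (0,6): δ = 104.66°  ·
  (0,7): δ = 143.03°  ·
  (1,2): δ = 137.47°  ·
  (1,3): δ = 84.58°  ·
  (1,4): δ = 33.23°  ·
  (1,5): δ = 13.50°  ✓
  (1,6): δ = 62.21°  ·
  (1,7): δ = 100.57°  ·
  (2,3): δ = 127.11°  ·
  (2,4): δ = 75.76°  ·
  (2,5): δ = 29.03°  ·
  (2,6): δ = 19.68°  ✓
  (2,7): δ = 58.04°  ·
  (3,4): δ = 128.65°  ·
  (3,5): δ = 81.92°  ·
  (3,6): δ = 33.21°  ·
  (3,7): δ = 5.16°  ✓
  (4,5): δ = 133.27°  ·
  (4,6): δ = 84.56°  ·
  (4,7): δ = 46.20°  ·
  (5,6): δ = 131.29°  ·
  (5,7): δ = 92.93°  ·
  (6,7): δ = 141.63°  ·
antipodal pairs: 4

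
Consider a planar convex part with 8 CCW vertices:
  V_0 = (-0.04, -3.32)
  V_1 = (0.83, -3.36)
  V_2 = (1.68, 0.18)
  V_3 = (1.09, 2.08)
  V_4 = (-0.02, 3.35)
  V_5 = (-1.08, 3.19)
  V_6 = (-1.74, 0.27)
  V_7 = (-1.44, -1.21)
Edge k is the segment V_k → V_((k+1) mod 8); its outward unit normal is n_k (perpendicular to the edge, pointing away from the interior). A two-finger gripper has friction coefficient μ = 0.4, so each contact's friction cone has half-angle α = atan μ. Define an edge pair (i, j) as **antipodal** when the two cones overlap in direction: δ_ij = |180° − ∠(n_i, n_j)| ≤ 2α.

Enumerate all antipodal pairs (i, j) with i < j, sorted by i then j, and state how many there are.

count = 8; pairs: (0,4), (1,5), (1,6), (2,5), (2,6), (2,7), (3,6), (3,7)

α = atan 0.4 = 21.80°;  2α = 43.60°
n_0 = (-0.0459, -0.9989)
n_1 = (+0.9724, -0.2335)
n_2 = (+0.9550, +0.2966)
n_3 = (+0.7529, +0.6581)
n_4 = (-0.1493, +0.9888)
n_5 = (-0.9754, +0.2205)
n_6 = (-0.9801, -0.1987)
n_7 = (-0.8333, -0.5529)
  (0,1): δ = 100.87°  ·
  (0,2): δ = 70.12°  ·
  (0,3): δ = 46.21°  ·
  (0,4): δ = 11.22°  ✓
  (0,5): δ = 79.90°  ·
  (0,6): δ = 104.09°  ·
  (0,7): δ = 126.20°  ·
  (1,2): δ = 149.25°  ·
  (1,3): δ = 125.34°  ·
  (1,4): δ = 67.91°  ·
  (1,5): δ = 0.77°  ✓
  (1,6): δ = 24.96°  ✓
  (1,7): δ = 47.07°  ·
  (2,3): δ = 156.10°  ·
  (2,4): δ = 98.67°  ·
  (2,5): δ = 29.99°  ✓
  (2,6): δ = 5.79°  ✓
  (2,7): δ = 16.31°  ✓
  (3,4): δ = 122.57°  ·
  (3,5): δ = 53.89°  ·
  (3,6): δ = 29.70°  ✓
  (3,7): δ = 7.59°  ✓
  (4,5): δ = 111.32°  ·
  (4,6): δ = 87.12°  ·
  (4,7): δ = 65.02°  ·
  (5,6): δ = 155.80°  ·
  (5,7): δ = 133.70°  ·
  (6,7): δ = 157.89°  ·
antipodal pairs: 8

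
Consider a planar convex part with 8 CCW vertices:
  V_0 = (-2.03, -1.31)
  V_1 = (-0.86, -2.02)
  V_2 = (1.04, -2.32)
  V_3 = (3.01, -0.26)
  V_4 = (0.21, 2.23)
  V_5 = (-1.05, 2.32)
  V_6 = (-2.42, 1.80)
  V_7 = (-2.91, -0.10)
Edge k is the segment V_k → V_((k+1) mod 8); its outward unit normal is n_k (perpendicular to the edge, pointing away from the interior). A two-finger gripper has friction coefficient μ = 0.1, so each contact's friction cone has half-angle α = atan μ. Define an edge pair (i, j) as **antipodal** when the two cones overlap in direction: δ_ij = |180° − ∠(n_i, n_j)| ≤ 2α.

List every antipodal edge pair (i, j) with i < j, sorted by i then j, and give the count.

α = atan 0.1 = 5.71°;  2α = 11.42°
n_0 = (-0.5188, -0.8549)
n_1 = (-0.1560, -0.9878)
n_2 = (+0.7227, -0.6911)
n_3 = (+0.6645, +0.7473)
n_4 = (+0.0712, +0.9975)
n_5 = (-0.3549, +0.9349)
n_6 = (-0.9683, +0.2497)
n_7 = (-0.8087, -0.5882)
  (0,1): δ = 157.72°  ·
  (0,2): δ = 102.47°  ·
  (0,3): δ = 10.40°  ✓
  (0,4): δ = 27.17°  ·
  (0,5): δ = 52.04°  ·
  (0,6): δ = 106.79°  ·
  (0,7): δ = 157.28°  ·
  (1,2): δ = 124.75°  ·
  (1,3): δ = 32.67°  ·
  (1,4): δ = 4.89°  ✓
  (1,5): δ = 29.76°  ·
  (1,6): δ = 84.51°  ·
  (1,7): δ = 135.00°  ·
  (2,3): δ = 87.93°  ·
  (2,4): δ = 50.36°  ·
  (2,5): δ = 25.49°  ·
  (2,6): δ = 29.26°  ·
  (2,7): δ = 79.75°  ·
  (3,4): δ = 142.44°  ·
  (3,5): δ = 117.57°  ·
  (3,6): δ = 62.81°  ·
  (3,7): δ = 12.33°  ·
  (4,5): δ = 155.13°  ·
  (4,6): δ = 100.38°  ·
  (4,7): δ = 49.89°  ·
  (5,6): δ = 125.25°  ·
  (5,7): δ = 74.76°  ·
  (6,7): δ = 129.51°  ·
antipodal pairs: 2

count = 2; pairs: (0,3), (1,4)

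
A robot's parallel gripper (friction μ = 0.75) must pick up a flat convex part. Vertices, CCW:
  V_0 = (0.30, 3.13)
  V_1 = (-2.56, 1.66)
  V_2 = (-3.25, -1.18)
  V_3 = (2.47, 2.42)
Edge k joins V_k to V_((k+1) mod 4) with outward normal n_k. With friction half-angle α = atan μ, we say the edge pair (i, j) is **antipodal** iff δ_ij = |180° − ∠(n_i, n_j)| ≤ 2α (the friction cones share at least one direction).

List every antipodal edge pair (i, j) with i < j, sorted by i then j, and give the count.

α = atan 0.75 = 36.87°;  2α = 73.74°
n_0 = (-0.4571, +0.8894)
n_1 = (-0.9717, +0.2361)
n_2 = (+0.5327, -0.8463)
n_3 = (+0.3110, +0.9504)
  (0,1): δ = 130.86°  ·
  (0,2): δ = 4.98°  ✓
  (0,3): δ = 134.68°  ·
  (1,2): δ = 44.16°  ✓
  (1,3): δ = 85.54°  ·
  (2,3): δ = 50.30°  ✓
antipodal pairs: 3

count = 3; pairs: (0,2), (1,2), (2,3)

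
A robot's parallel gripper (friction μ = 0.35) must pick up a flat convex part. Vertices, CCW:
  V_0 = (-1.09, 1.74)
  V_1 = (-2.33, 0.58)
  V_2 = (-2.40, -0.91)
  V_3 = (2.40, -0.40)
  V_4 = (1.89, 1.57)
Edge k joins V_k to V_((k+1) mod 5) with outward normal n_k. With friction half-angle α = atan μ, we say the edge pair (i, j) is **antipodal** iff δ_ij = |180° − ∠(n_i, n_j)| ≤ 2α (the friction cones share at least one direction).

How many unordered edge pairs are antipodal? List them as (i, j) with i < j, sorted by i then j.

count = 3; pairs: (0,2), (1,3), (2,4)

α = atan 0.35 = 19.29°;  2α = 38.58°
n_0 = (-0.6832, +0.7303)
n_1 = (-0.9989, +0.0469)
n_2 = (+0.1057, -0.9944)
n_3 = (+0.9681, +0.2506)
n_4 = (+0.0570, +0.9984)
  (0,1): δ = 135.78°  ·
  (0,2): δ = 37.03°  ✓
  (0,3): δ = 61.42°  ·
  (0,4): δ = 133.64°  ·
  (1,2): δ = 81.25°  ·
  (1,3): δ = 17.20°  ✓
  (1,4): δ = 89.42°  ·
  (2,3): δ = 81.55°  ·
  (2,4): δ = 9.33°  ✓
  (3,4): δ = 107.78°  ·
antipodal pairs: 3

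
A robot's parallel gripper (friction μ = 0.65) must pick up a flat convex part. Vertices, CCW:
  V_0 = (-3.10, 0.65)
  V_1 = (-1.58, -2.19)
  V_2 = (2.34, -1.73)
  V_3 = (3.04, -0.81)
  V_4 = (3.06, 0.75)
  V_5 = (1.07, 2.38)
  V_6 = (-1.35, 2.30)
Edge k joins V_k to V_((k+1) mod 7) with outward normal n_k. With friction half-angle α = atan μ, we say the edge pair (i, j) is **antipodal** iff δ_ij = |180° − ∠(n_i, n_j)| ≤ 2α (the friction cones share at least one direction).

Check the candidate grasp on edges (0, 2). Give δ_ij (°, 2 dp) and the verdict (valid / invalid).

α = atan 0.65 = 33.02°;  2α = 66.05°
edge 0: e_0 = (+1.52, -2.84);  n_0 = (-0.8817, -0.4719)
edge 2: e_2 = (+0.70, +0.92);  n_2 = (+0.7958, -0.6055)
∠(n_0, n_2) = 114.58°
δ = |180° − 114.58°| = 65.42°
65.42° ≤ 2α = 66.05°  →  valid

δ = 65.42°, valid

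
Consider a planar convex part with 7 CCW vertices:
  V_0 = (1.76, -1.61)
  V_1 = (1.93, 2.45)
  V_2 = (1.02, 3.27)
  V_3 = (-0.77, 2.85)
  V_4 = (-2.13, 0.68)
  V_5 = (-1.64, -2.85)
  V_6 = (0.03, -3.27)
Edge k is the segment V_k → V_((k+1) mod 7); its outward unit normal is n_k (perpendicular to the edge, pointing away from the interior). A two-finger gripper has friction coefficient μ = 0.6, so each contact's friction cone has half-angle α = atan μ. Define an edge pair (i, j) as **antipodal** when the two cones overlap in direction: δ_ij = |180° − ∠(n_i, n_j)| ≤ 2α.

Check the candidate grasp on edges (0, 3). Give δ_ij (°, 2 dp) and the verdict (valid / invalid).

α = atan 0.6 = 30.96°;  2α = 61.93°
edge 0: e_0 = (+0.17, +4.06);  n_0 = (+0.9991, -0.0418)
edge 3: e_3 = (-1.36, -2.17);  n_3 = (-0.8473, +0.5311)
∠(n_0, n_3) = 150.32°
δ = |180° − 150.32°| = 29.68°
29.68° ≤ 2α = 61.93°  →  valid

δ = 29.68°, valid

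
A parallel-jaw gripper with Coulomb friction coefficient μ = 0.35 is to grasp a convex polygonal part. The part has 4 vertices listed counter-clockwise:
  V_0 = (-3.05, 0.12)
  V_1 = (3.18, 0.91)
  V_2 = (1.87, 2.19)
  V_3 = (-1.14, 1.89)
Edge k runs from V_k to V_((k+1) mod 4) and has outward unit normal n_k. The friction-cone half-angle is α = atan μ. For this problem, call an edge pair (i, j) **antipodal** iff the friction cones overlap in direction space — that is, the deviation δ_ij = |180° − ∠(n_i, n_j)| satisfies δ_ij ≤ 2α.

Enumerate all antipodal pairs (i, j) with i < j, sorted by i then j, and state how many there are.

count = 2; pairs: (0,2), (0,3)

α = atan 0.35 = 19.29°;  2α = 38.58°
n_0 = (+0.1258, -0.9921)
n_1 = (+0.6989, +0.7152)
n_2 = (-0.0992, +0.9951)
n_3 = (-0.6797, +0.7335)
  (0,1): δ = 51.56°  ·
  (0,2): δ = 1.54°  ✓
  (0,3): δ = 35.59°  ✓
  (1,2): δ = 129.97°  ·
  (1,3): δ = 92.84°  ·
  (2,3): δ = 142.87°  ·
antipodal pairs: 2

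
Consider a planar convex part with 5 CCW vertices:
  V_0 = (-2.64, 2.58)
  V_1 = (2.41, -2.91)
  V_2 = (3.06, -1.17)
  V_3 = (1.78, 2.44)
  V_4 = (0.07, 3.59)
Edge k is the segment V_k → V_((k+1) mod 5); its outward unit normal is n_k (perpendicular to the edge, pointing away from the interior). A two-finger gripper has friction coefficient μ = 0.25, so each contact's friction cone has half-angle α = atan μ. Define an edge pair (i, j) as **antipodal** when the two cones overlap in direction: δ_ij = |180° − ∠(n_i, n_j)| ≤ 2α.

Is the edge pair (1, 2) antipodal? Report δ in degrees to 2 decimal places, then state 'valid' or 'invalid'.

α = atan 0.25 = 14.04°;  2α = 28.07°
edge 1: e_1 = (+0.65, +1.74);  n_1 = (+0.9368, -0.3499)
edge 2: e_2 = (-1.28, +3.61);  n_2 = (+0.9425, +0.3342)
∠(n_1, n_2) = 40.01°
δ = |180° − 40.01°| = 139.99°
139.99° > 2α = 28.07°  →  invalid

δ = 139.99°, invalid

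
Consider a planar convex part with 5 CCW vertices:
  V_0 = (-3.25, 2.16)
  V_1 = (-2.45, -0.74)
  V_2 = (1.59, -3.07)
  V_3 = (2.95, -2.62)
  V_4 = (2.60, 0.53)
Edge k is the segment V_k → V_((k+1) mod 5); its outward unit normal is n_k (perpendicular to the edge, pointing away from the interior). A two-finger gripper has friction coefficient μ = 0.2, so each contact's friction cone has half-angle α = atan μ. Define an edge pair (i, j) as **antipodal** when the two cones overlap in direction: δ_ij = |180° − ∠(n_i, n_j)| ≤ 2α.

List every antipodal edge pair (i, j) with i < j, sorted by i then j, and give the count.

count = 2; pairs: (0,3), (1,4)

α = atan 0.2 = 11.31°;  2α = 22.62°
n_0 = (-0.9640, -0.2659)
n_1 = (-0.4996, -0.8663)
n_2 = (+0.3141, -0.9494)
n_3 = (+0.9939, +0.1104)
n_4 = (+0.2684, +0.9633)
  (0,1): δ = 135.40°  ·
  (0,2): δ = 87.11°  ·
  (0,3): δ = 9.08°  ✓
  (0,4): δ = 59.01°  ·
  (1,2): δ = 131.72°  ·
  (1,3): δ = 53.69°  ·
  (1,4): δ = 14.40°  ✓
  (2,3): δ = 101.97°  ·
  (2,4): δ = 33.88°  ·
  (3,4): δ = 111.91°  ·
antipodal pairs: 2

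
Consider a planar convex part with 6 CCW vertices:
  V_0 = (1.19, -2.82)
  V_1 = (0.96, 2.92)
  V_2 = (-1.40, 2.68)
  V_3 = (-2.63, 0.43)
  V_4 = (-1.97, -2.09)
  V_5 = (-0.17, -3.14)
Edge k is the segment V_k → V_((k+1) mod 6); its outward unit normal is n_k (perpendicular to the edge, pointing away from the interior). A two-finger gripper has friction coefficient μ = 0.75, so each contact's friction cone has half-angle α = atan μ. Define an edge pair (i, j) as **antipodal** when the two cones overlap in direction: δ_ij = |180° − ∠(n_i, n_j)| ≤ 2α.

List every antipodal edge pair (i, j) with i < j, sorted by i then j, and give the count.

α = atan 0.75 = 36.87°;  2α = 73.74°
n_0 = (+0.9992, +0.0400)
n_1 = (-0.1012, +0.9949)
n_2 = (-0.8774, +0.4797)
n_3 = (-0.9674, -0.2534)
n_4 = (-0.5039, -0.8638)
n_5 = (+0.2290, -0.9734)
  (0,1): δ = 86.49°  ·
  (0,2): δ = 30.96°  ✓
  (0,3): δ = 12.38°  ✓
  (0,4): δ = 57.45°  ✓
  (0,5): δ = 100.95°  ·
  (1,2): δ = 124.47°  ·
  (1,3): δ = 81.13°  ·
  (1,4): δ = 36.06°  ✓
  (1,5): δ = 7.43°  ✓
  (2,3): δ = 136.66°  ·
  (2,4): δ = 91.59°  ·
  (2,5): δ = 48.10°  ✓
  (3,4): δ = 134.93°  ·
  (3,5): δ = 91.44°  ·
  (4,5): δ = 136.50°  ·
antipodal pairs: 6

count = 6; pairs: (0,2), (0,3), (0,4), (1,4), (1,5), (2,5)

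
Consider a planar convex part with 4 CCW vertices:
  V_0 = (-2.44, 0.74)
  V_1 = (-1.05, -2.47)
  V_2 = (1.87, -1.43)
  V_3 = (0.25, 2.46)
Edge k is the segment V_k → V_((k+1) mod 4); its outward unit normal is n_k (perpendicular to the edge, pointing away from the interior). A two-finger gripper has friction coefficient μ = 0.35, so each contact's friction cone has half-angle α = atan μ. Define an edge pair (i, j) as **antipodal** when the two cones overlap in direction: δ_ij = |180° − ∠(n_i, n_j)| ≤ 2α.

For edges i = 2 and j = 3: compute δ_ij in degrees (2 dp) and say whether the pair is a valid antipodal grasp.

δ = 80.01°, invalid

α = atan 0.35 = 19.29°;  2α = 38.58°
edge 2: e_2 = (-1.62, +3.89);  n_2 = (+0.9231, +0.3844)
edge 3: e_3 = (-2.69, -1.72);  n_3 = (-0.5387, +0.8425)
∠(n_2, n_3) = 99.99°
δ = |180° − 99.99°| = 80.01°
80.01° > 2α = 38.58°  →  invalid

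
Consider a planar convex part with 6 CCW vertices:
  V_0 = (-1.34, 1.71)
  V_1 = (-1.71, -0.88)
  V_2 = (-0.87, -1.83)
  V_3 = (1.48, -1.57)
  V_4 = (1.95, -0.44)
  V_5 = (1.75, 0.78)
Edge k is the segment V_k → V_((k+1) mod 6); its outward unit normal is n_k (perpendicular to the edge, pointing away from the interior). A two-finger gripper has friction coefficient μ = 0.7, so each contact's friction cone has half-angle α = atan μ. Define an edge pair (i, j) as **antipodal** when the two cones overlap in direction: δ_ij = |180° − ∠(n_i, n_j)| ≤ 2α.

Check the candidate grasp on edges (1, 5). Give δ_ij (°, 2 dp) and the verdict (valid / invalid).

δ = 31.77°, valid

α = atan 0.7 = 34.99°;  2α = 69.98°
edge 1: e_1 = (+0.84, -0.95);  n_1 = (-0.7491, -0.6624)
edge 5: e_5 = (-3.09, +0.93);  n_5 = (+0.2882, +0.9576)
∠(n_1, n_5) = 148.23°
δ = |180° − 148.23°| = 31.77°
31.77° ≤ 2α = 69.98°  →  valid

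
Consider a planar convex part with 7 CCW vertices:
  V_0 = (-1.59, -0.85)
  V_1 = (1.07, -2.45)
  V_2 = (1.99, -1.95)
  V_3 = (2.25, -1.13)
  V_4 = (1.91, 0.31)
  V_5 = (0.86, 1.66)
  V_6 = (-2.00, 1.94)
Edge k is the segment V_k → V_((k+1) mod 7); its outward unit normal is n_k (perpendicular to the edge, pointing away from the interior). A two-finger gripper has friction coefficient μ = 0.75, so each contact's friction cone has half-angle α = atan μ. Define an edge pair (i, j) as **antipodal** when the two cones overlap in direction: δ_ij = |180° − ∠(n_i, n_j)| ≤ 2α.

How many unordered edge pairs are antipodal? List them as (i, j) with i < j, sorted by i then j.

count = 8; pairs: (0,3), (0,4), (0,5), (1,5), (1,6), (2,6), (3,6), (4,6)

α = atan 0.75 = 36.87°;  2α = 73.74°
n_0 = (-0.5154, -0.8569)
n_1 = (+0.4775, -0.8786)
n_2 = (+0.9532, -0.3022)
n_3 = (+0.9732, +0.2298)
n_4 = (+0.7894, +0.6139)
n_5 = (+0.0974, +0.9952)
n_6 = (-0.9894, -0.1454)
  (0,1): δ = 120.45°  ·
  (0,2): δ = 76.57°  ·
  (0,3): δ = 45.69°  ✓
  (0,4): δ = 21.10°  ✓
  (0,5): δ = 25.44°  ✓
  (0,6): δ = 129.39°  ·
  (1,2): δ = 136.12°  ·
  (1,3): δ = 105.24°  ·
  (1,4): δ = 80.65°  ·
  (1,5): δ = 34.11°  ✓
  (1,6): δ = 69.84°  ✓
  (2,3): δ = 149.12°  ·
  (2,4): δ = 124.53°  ·
  (2,5): δ = 78.00°  ·
  (2,6): δ = 25.95°  ✓
  (3,4): δ = 155.41°  ·
  (3,5): δ = 108.88°  ·
  (3,6): δ = 4.92°  ✓
  (4,5): δ = 133.47°  ·
  (4,6): δ = 29.52°  ✓
  (5,6): δ = 76.05°  ·
antipodal pairs: 8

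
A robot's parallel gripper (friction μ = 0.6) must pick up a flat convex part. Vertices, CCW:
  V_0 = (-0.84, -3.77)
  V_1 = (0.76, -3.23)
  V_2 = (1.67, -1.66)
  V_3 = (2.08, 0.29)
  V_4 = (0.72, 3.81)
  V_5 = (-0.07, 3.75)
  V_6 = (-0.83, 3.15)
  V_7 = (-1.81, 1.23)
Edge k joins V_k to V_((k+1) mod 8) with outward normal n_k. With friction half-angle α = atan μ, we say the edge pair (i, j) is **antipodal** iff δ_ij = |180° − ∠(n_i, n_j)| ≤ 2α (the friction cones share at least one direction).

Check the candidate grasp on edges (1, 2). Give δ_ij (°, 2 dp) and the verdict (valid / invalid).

α = atan 0.6 = 30.96°;  2α = 61.93°
edge 1: e_1 = (+0.91, +1.57);  n_1 = (+0.8652, -0.5015)
edge 2: e_2 = (+0.41, +1.95);  n_2 = (+0.9786, -0.2058)
∠(n_1, n_2) = 18.22°
δ = |180° − 18.22°| = 161.78°
161.78° > 2α = 61.93°  →  invalid

δ = 161.78°, invalid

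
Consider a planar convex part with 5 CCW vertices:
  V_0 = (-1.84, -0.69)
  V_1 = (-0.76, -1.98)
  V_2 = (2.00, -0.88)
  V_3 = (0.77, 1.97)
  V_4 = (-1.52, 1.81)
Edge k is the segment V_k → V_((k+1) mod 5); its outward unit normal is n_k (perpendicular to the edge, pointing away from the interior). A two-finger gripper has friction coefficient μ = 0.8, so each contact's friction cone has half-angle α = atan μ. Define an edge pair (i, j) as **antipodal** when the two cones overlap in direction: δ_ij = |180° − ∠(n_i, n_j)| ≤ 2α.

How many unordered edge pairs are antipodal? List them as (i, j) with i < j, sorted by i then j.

α = atan 0.8 = 38.66°;  2α = 77.32°
n_0 = (-0.7668, -0.6419)
n_1 = (+0.3702, -0.9289)
n_2 = (+0.9181, +0.3963)
n_3 = (-0.0697, +0.9976)
n_4 = (-0.9919, +0.1270)
  (0,1): δ = 108.21°  ·
  (0,2): δ = 16.59°  ✓
  (0,3): δ = 54.06°  ✓
  (0,4): δ = 132.77°  ·
  (1,2): δ = 88.39°  ·
  (1,3): δ = 17.73°  ✓
  (1,4): δ = 60.98°  ✓
  (2,3): δ = 109.35°  ·
  (2,4): δ = 30.64°  ✓
  (3,4): δ = 101.29°  ·
antipodal pairs: 5

count = 5; pairs: (0,2), (0,3), (1,3), (1,4), (2,4)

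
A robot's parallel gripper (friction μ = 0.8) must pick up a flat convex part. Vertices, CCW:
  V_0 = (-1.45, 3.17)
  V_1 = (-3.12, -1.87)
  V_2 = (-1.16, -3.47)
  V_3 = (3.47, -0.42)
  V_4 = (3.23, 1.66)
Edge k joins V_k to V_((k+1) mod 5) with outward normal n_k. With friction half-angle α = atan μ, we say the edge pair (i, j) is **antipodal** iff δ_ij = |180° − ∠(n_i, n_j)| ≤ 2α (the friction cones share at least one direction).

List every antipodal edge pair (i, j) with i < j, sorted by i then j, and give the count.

α = atan 0.8 = 38.66°;  2α = 77.32°
n_0 = (-0.9492, +0.3145)
n_1 = (-0.6324, -0.7747)
n_2 = (+0.5501, -0.8351)
n_3 = (+0.9934, +0.1146)
n_4 = (+0.3071, +0.9517)
  (0,1): δ = 110.89°  ·
  (0,2): δ = 38.29°  ✓
  (0,3): δ = 24.91°  ✓
  (0,4): δ = 90.45°  ·
  (1,2): δ = 107.40°  ·
  (1,3): δ = 44.19°  ✓
  (1,4): δ = 21.34°  ✓
  (2,3): δ = 116.79°  ·
  (2,4): δ = 51.26°  ✓
  (3,4): δ = 114.46°  ·
antipodal pairs: 5

count = 5; pairs: (0,2), (0,3), (1,3), (1,4), (2,4)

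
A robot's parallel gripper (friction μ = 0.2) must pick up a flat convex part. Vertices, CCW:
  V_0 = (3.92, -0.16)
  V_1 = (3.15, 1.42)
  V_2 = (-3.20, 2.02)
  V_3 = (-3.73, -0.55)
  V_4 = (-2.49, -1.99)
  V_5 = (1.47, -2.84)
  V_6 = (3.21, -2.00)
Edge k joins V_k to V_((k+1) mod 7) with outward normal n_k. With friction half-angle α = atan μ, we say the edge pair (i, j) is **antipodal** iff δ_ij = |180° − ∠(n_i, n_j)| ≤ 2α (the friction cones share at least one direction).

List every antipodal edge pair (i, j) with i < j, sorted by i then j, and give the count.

count = 3; pairs: (0,3), (1,4), (2,6)

α = atan 0.2 = 11.31°;  2α = 22.62°
n_0 = (+0.8989, +0.4381)
n_1 = (+0.0941, +0.9956)
n_2 = (-0.9794, +0.2020)
n_3 = (-0.7578, -0.6525)
n_4 = (-0.2099, -0.9777)
n_5 = (+0.4347, -0.9006)
n_6 = (+0.9330, -0.3600)
  (0,1): δ = 121.38°  ·
  (0,2): δ = 37.63°  ·
  (0,3): δ = 14.75°  ✓
  (0,4): δ = 51.90°  ·
  (0,5): δ = 89.79°  ·
  (0,6): δ = 132.92°  ·
  (1,2): δ = 96.25°  ·
  (1,3): δ = 43.87°  ·
  (1,4): δ = 6.72°  ✓
  (1,5): δ = 31.17°  ·
  (1,6): δ = 74.30°  ·
  (2,3): δ = 127.62°  ·
  (2,4): δ = 90.46°  ·
  (2,5): δ = 52.58°  ·
  (2,6): δ = 9.45°  ✓
  (3,4): δ = 142.85°  ·
  (3,5): δ = 104.96°  ·
  (3,6): δ = 61.83°  ·
  (4,5): δ = 142.12°  ·
  (4,6): δ = 98.99°  ·
  (5,6): δ = 136.87°  ·
antipodal pairs: 3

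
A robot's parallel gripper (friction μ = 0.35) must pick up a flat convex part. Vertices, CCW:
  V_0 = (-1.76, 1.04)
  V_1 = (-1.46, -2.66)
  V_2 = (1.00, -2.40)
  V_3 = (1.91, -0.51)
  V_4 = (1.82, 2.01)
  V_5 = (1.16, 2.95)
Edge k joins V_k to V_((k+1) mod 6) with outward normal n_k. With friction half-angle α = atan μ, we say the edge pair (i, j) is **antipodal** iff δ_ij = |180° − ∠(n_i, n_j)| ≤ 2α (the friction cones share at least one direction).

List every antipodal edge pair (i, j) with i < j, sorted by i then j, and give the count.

count = 5; pairs: (0,2), (0,3), (0,4), (1,5), (2,5)

α = atan 0.35 = 19.29°;  2α = 38.58°
n_0 = (-0.9967, -0.0808)
n_1 = (+0.1051, -0.9945)
n_2 = (+0.9010, -0.4338)
n_3 = (+0.9994, +0.0357)
n_4 = (+0.8184, +0.5746)
n_5 = (-0.5474, +0.8369)
  (0,1): δ = 88.60°  ·
  (0,2): δ = 30.35°  ✓
  (0,3): δ = 2.59°  ✓
  (0,4): δ = 30.44°  ✓
  (0,5): δ = 118.55°  ·
  (1,2): δ = 121.74°  ·
  (1,3): δ = 93.99°  ·
  (1,4): δ = 60.96°  ·
  (1,5): δ = 27.16°  ✓
  (2,3): δ = 152.24°  ·
  (2,4): δ = 119.22°  ·
  (2,5): δ = 31.10°  ✓
  (3,4): δ = 146.97°  ·
  (3,5): δ = 58.86°  ·
  (4,5): δ = 91.88°  ·
antipodal pairs: 5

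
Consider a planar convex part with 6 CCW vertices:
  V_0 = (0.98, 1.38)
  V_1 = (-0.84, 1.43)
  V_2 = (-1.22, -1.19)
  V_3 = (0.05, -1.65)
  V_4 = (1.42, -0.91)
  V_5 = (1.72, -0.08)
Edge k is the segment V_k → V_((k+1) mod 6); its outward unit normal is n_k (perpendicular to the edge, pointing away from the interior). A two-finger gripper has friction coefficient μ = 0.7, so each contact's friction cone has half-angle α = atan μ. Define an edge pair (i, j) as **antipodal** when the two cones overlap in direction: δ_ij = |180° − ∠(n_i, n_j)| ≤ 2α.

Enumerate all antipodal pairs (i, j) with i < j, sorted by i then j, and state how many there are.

α = atan 0.7 = 34.99°;  2α = 69.98°
n_0 = (+0.0275, +0.9996)
n_1 = (-0.9896, +0.1435)
n_2 = (-0.3406, -0.9402)
n_3 = (+0.4752, -0.8799)
n_4 = (+0.9405, -0.3399)
n_5 = (+0.8920, +0.4521)
  (0,1): δ = 96.68°  ·
  (0,2): δ = 18.34°  ✓
  (0,3): δ = 29.95°  ✓
  (0,4): δ = 71.70°  ·
  (0,5): δ = 118.45°  ·
  (1,2): δ = 101.66°  ·
  (1,3): δ = 53.37°  ✓
  (1,4): δ = 11.62°  ✓
  (1,5): δ = 35.13°  ✓
  (2,3): δ = 131.71°  ·
  (2,4): δ = 89.96°  ·
  (2,5): δ = 43.21°  ✓
  (3,4): δ = 138.25°  ·
  (3,5): δ = 91.50°  ·
  (4,5): δ = 133.25°  ·
antipodal pairs: 6

count = 6; pairs: (0,2), (0,3), (1,3), (1,4), (1,5), (2,5)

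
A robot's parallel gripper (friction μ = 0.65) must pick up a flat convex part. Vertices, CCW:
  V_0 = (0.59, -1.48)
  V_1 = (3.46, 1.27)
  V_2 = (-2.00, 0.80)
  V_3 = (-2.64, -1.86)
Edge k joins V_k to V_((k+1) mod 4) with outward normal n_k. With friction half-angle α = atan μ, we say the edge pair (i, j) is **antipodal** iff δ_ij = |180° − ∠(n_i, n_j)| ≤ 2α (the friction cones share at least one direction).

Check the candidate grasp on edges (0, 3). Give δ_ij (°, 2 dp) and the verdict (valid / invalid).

α = atan 0.65 = 33.02°;  2α = 66.05°
edge 0: e_0 = (+2.87, +2.75);  n_0 = (+0.6919, -0.7220)
edge 3: e_3 = (+3.23, +0.38);  n_3 = (+0.1168, -0.9932)
∠(n_0, n_3) = 37.07°
δ = |180° − 37.07°| = 142.93°
142.93° > 2α = 66.05°  →  invalid

δ = 142.93°, invalid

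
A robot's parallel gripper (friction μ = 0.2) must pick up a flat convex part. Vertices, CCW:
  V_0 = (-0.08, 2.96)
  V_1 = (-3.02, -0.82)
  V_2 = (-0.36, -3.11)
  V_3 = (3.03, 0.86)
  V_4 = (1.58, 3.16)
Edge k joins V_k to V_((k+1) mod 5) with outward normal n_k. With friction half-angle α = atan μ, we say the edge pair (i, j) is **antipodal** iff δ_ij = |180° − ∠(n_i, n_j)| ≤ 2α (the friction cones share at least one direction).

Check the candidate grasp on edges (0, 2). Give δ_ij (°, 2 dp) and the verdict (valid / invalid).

δ = 2.62°, valid

α = atan 0.2 = 11.31°;  2α = 22.62°
edge 0: e_0 = (-2.94, -3.78);  n_0 = (-0.7894, +0.6139)
edge 2: e_2 = (+3.39, +3.97);  n_2 = (+0.7605, -0.6494)
∠(n_0, n_2) = 177.38°
δ = |180° − 177.38°| = 2.62°
2.62° ≤ 2α = 22.62°  →  valid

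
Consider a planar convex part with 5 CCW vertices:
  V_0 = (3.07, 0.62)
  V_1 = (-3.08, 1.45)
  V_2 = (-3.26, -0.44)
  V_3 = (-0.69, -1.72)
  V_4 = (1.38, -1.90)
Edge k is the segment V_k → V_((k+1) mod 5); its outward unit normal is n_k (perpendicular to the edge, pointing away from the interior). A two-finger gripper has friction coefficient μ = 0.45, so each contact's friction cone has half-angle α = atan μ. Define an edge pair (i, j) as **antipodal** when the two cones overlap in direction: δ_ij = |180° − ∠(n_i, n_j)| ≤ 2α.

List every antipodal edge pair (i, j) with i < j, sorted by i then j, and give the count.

α = atan 0.45 = 24.23°;  2α = 48.46°
n_0 = (+0.1337, +0.9910)
n_1 = (-0.9955, +0.0948)
n_2 = (-0.4458, -0.8951)
n_3 = (-0.0866, -0.9962)
n_4 = (+0.8305, -0.5570)
  (0,1): δ = 87.75°  ·
  (0,2): δ = 18.79°  ✓
  (0,3): δ = 2.72°  ✓
  (0,4): δ = 63.84°  ·
  (1,2): δ = 111.04°  ·
  (1,3): δ = 89.53°  ·
  (1,4): δ = 28.41°  ✓
  (2,3): δ = 158.49°  ·
  (2,4): δ = 97.37°  ·
  (3,4): δ = 118.88°  ·
antipodal pairs: 3

count = 3; pairs: (0,2), (0,3), (1,4)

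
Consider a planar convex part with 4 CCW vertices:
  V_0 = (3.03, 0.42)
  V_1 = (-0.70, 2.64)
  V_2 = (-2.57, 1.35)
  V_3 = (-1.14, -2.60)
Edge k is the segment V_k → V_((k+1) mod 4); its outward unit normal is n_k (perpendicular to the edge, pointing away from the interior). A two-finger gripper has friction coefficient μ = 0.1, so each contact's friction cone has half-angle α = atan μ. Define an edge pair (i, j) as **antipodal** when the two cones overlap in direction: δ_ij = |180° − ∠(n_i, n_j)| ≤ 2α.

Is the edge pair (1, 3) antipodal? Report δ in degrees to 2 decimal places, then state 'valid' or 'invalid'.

δ = 1.31°, valid

α = atan 0.1 = 5.71°;  2α = 11.42°
edge 1: e_1 = (-1.87, -1.29);  n_1 = (-0.5678, +0.8231)
edge 3: e_3 = (+4.17, +3.02);  n_3 = (+0.5866, -0.8099)
∠(n_1, n_3) = 178.69°
δ = |180° − 178.69°| = 1.31°
1.31° ≤ 2α = 11.42°  →  valid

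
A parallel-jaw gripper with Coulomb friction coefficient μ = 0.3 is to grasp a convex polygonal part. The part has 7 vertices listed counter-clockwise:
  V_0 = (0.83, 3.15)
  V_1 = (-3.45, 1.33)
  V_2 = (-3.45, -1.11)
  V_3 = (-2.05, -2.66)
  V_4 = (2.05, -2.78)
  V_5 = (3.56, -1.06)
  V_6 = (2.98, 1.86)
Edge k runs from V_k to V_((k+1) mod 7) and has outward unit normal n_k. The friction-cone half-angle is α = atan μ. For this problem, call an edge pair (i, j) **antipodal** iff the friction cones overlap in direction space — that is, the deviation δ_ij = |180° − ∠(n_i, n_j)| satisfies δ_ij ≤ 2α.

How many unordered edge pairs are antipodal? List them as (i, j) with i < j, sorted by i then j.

α = atan 0.3 = 16.70°;  2α = 33.40°
n_0 = (-0.3913, +0.9203)
n_1 = (-1.0000, -0.0000)
n_2 = (-0.7421, -0.6703)
n_3 = (-0.0293, -0.9996)
n_4 = (+0.7515, -0.6597)
n_5 = (+0.9808, +0.1948)
n_6 = (+0.5145, +0.8575)
  (0,1): δ = 113.04°  ·
  (0,2): δ = 70.95°  ·
  (0,3): δ = 24.71°  ✓
  (0,4): δ = 25.68°  ✓
  (0,5): δ = 78.20°  ·
  (0,6): δ = 126.00°  ·
  (1,2): δ = 137.91°  ·
  (1,3): δ = 91.68°  ·
  (1,4): δ = 41.28°  ·
  (1,5): δ = 11.23°  ✓
  (1,6): δ = 59.04°  ·
  (2,3): δ = 133.77°  ·
  (2,4): δ = 83.37°  ·
  (2,5): δ = 30.85°  ✓
  (2,6): δ = 16.95°  ✓
  (3,4): δ = 129.60°  ·
  (3,5): δ = 77.09°  ·
  (3,6): δ = 29.29°  ✓
  (4,5): δ = 127.49°  ·
  (4,6): δ = 79.68°  ·
  (5,6): δ = 132.20°  ·
antipodal pairs: 6

count = 6; pairs: (0,3), (0,4), (1,5), (2,5), (2,6), (3,6)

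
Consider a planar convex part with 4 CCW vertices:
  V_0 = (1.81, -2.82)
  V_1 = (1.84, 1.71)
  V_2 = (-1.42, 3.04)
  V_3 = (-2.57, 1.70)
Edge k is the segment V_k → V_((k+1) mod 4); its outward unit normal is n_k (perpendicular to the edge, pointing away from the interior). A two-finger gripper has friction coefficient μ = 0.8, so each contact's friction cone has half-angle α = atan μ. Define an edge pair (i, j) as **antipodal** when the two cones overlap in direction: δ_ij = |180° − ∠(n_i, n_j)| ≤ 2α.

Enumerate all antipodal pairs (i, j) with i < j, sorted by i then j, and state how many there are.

α = atan 0.8 = 38.66°;  2α = 77.32°
n_0 = (+1.0000, -0.0066)
n_1 = (+0.3777, +0.9259)
n_2 = (-0.7589, +0.6513)
n_3 = (-0.7181, -0.6959)
  (0,1): δ = 111.81°  ·
  (0,2): δ = 40.26°  ✓
  (0,3): δ = 44.48°  ✓
  (1,2): δ = 108.44°  ·
  (1,3): δ = 23.71°  ✓
  (2,3): δ = 95.26°  ·
antipodal pairs: 3

count = 3; pairs: (0,2), (0,3), (1,3)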